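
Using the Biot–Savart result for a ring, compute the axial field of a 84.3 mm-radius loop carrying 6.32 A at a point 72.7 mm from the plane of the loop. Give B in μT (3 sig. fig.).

On the axis of a circular loop, B = μ₀IR² / [2(R²+z²)^(3/2)].
R² + z² = (0.0843)² + (0.0727)² = 0.01239 m², and (R²+z²)^(3/2) = 1.38×10⁻³ m³.
B = (4π×10⁻⁷ × 6.32 × 0.007106) / (2 × 1.38×10⁻³) = 2.05×10⁻⁵ T.

B ≈ 20.5 μT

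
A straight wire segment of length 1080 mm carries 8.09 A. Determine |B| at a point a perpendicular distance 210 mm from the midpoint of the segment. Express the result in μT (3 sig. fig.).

B ≈ 7.18 μT

For a finite straight segment, B = (μ₀I/4πd)(sinθ₁ + sinθ₂), where θ₁, θ₂ are the angles from the perpendicular to each end.
The perpendicular from the point meets the wire at its midpoint, so each end is L/2 = 0.54 m away along the wire.
sinθ₁ = 0.54/√(0.54²+0.21²) = 0.9320; sinθ₂ = 0.54/√(0.54²+0.21²) = 0.9320.
B = (4π×10⁻⁷ × 8.09) / (4π × 0.21) × (0.9320 + 0.9320) = 7.18×10⁻⁶ T.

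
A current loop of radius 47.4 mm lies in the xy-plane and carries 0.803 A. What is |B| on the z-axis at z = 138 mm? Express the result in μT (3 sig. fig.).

On the axis of a circular loop, B = μ₀IR² / [2(R²+z²)^(3/2)].
R² + z² = (0.0474)² + (0.138)² = 0.02129 m², and (R²+z²)^(3/2) = 3.11×10⁻³ m³.
B = (4π×10⁻⁷ × 0.803 × 0.002247) / (2 × 3.11×10⁻³) = 3.65×10⁻⁷ T.

B ≈ 0.365 μT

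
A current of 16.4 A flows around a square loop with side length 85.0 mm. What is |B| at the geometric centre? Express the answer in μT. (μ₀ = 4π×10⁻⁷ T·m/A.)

Each side is a finite straight segment at perpendicular distance d = a/(2 tan(π/4)) = 0.0425 m from the centre, with end-angles ±π/4.
One side contributes B₁ = (μ₀I/4πd)·2 sin(π/4) = 5.46×10⁻⁵ T.
All 4 sides add in the same direction: B = 4 × 5.46×10⁻⁵ = 2.18×10⁻⁴ T.

B ≈ 218 μT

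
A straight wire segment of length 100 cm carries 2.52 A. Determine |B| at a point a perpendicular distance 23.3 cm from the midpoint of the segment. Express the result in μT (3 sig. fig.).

For a finite straight segment, B = (μ₀I/4πd)(sinθ₁ + sinθ₂), where θ₁, θ₂ are the angles from the perpendicular to each end.
The perpendicular from the point meets the wire at its midpoint, so each end is L/2 = 0.5 m away along the wire.
sinθ₁ = 0.5/√(0.5²+0.233²) = 0.9064; sinθ₂ = 0.5/√(0.5²+0.233²) = 0.9064.
B = (4π×10⁻⁷ × 2.52) / (4π × 0.233) × (0.9064 + 0.9064) = 1.96×10⁻⁶ T.

B ≈ 1.96 μT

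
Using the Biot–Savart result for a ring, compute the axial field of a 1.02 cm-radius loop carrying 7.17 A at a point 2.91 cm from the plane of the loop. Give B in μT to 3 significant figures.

On the axis of a circular loop, B = μ₀IR² / [2(R²+z²)^(3/2)].
R² + z² = (0.0102)² + (0.0291)² = 0.0009509 m², and (R²+z²)^(3/2) = 2.93×10⁻⁵ m³.
B = (4π×10⁻⁷ × 7.17 × 0.000104) / (2 × 2.93×10⁻⁵) = 1.60×10⁻⁵ T.

B ≈ 16.0 μT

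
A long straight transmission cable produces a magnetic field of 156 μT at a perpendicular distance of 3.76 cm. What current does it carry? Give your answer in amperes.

For a long straight wire B = μ₀I/(2πd), so I = 2πdB/μ₀.
I = 2π × 0.0376 × 1.56×10⁻⁴ / (4π×10⁻⁷) = 29.3 A.

I ≈ 29.3 A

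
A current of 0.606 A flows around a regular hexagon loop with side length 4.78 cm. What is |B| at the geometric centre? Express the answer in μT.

Each side is a finite straight segment at perpendicular distance d = a/(2 tan(π/6)) = 0.0414 m from the centre, with end-angles ±π/6.
One side contributes B₁ = (μ₀I/4πd)·2 sin(π/6) = 1.46×10⁻⁶ T.
All 6 sides add in the same direction: B = 6 × 1.46×10⁻⁶ = 8.78×10⁻⁶ T.

B ≈ 8.78 μT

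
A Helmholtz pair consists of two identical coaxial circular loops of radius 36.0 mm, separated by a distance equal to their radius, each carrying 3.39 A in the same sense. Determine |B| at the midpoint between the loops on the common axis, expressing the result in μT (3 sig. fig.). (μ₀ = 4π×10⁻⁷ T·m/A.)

Each loop contributes B = μ₀IR²/[2(R²+z²)^(3/2)] on the axis, with z measured from that loop.
Loop 1 (z = 0.018 m): B₁ = 4.23×10⁻⁵ T. Loop 2 (z = 0.018 m): B₂ = 4.23×10⁻⁵ T.
The fields add: B = B₁ + B₂ = 8.47×10⁻⁵ T.

B ≈ 84.7 μT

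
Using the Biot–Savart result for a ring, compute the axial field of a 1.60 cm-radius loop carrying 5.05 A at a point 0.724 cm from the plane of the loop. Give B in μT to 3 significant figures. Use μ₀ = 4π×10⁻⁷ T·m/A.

B ≈ 150 μT

On the axis of a circular loop, B = μ₀IR² / [2(R²+z²)^(3/2)].
R² + z² = (0.016)² + (0.00724)² = 0.0003084 m², and (R²+z²)^(3/2) = 5.42×10⁻⁶ m³.
B = (4π×10⁻⁷ × 5.05 × 0.000256) / (2 × 5.42×10⁻⁶) = 1.50×10⁻⁴ T.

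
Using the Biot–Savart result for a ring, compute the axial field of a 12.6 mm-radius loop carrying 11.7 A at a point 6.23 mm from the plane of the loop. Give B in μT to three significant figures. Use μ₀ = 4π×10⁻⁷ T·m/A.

On the axis of a circular loop, B = μ₀IR² / [2(R²+z²)^(3/2)].
R² + z² = (0.0126)² + (0.00623)² = 0.0001976 m², and (R²+z²)^(3/2) = 2.78×10⁻⁶ m³.
B = (4π×10⁻⁷ × 11.7 × 0.0001588) / (2 × 2.78×10⁻⁶) = 4.20×10⁻⁴ T.

B ≈ 420 μT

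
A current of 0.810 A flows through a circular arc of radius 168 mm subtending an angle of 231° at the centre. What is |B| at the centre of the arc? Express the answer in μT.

B ≈ 1.94 μT

The Biot–Savart field of a circular arc at its centre is B = μ₀Iφ/(4πR), with φ = 4.032 rad.
B = (4π×10⁻⁷ × 0.810 × 4.032) / (4π × 0.168) = 1.94×10⁻⁶ T.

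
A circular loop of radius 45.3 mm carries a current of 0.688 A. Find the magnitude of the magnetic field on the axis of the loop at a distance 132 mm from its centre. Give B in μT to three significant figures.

B ≈ 0.326 μT

On the axis of a circular loop, B = μ₀IR² / [2(R²+z²)^(3/2)].
R² + z² = (0.0453)² + (0.132)² = 0.01948 m², and (R²+z²)^(3/2) = 2.72×10⁻³ m³.
B = (4π×10⁻⁷ × 0.688 × 0.002052) / (2 × 2.72×10⁻³) = 3.26×10⁻⁷ T.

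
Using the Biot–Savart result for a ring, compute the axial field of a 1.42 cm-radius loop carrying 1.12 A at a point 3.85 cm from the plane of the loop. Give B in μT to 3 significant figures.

On the axis of a circular loop, B = μ₀IR² / [2(R²+z²)^(3/2)].
R² + z² = (0.0142)² + (0.0385)² = 0.001684 m², and (R²+z²)^(3/2) = 6.91×10⁻⁵ m³.
B = (4π×10⁻⁷ × 1.12 × 0.0002016) / (2 × 6.91×10⁻⁵) = 2.05×10⁻⁶ T.

B ≈ 2.05 μT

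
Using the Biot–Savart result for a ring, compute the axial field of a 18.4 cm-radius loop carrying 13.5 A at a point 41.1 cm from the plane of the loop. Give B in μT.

B ≈ 3.15 μT

On the axis of a circular loop, B = μ₀IR² / [2(R²+z²)^(3/2)].
R² + z² = (0.184)² + (0.411)² = 0.2028 m², and (R²+z²)^(3/2) = 9.13×10⁻² m³.
B = (4π×10⁻⁷ × 13.5 × 0.03386) / (2 × 9.13×10⁻²) = 3.15×10⁻⁶ T.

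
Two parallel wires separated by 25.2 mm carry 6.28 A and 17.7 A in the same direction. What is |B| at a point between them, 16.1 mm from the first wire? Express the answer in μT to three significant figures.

B ≈ 311 μT

Each long wire gives B = μ₀I/(2πd). Distances are d₁ = 0.0161 m and d₂ = 0.0091 m.
B₁ = 7.80×10⁻⁵ T, B₂ = 3.89×10⁻⁴ T.
Between parallel currents the two contributions point in opposite directions, so they subtract. B = |B₁ − B₂| = |7.80×10⁻⁵ − 3.89×10⁻⁴| = 3.11×10⁻⁴ T.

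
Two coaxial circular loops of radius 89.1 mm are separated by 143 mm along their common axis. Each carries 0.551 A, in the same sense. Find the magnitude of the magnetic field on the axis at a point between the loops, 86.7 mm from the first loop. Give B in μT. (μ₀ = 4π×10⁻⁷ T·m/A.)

B ≈ 3.78 μT

Each loop contributes B = μ₀IR²/[2(R²+z²)^(3/2)] on the axis, with z measured from that loop.
Loop 1 (z = 0.0867 m): B₁ = 1.43×10⁻⁶ T. Loop 2 (z = 0.0563 m): B₂ = 2.35×10⁻⁶ T.
The fields add: B = B₁ + B₂ = 3.78×10⁻⁶ T.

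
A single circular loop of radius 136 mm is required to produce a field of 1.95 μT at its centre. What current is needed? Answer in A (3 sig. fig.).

I ≈ 0.422 A

At the centre of a circular loop B = μ₀I/(2R), so I = 2RB/μ₀.
With R = 0.136 m, I = 2 × 0.136 × 1.95×10⁻⁶ / (4π×10⁻⁷) = 0.422 A.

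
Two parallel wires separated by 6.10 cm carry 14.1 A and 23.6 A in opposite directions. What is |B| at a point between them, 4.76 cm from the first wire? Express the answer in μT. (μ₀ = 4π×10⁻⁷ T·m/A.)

Each long wire gives B = μ₀I/(2πd). Distances are d₁ = 0.0476 m and d₂ = 0.0134 m.
B₁ = 5.92×10⁻⁵ T, B₂ = 3.52×10⁻⁴ T.
Between antiparallel currents both contributions point the same way, so they add. B = B₁ + B₂ = 5.92×10⁻⁵ + 3.52×10⁻⁴ = 4.11×10⁻⁴ T.

B ≈ 411 μT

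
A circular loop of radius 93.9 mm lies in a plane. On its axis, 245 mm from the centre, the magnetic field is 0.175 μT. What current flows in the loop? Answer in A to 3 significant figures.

I ≈ 0.571 A

On the axis of a loop, B = μ₀IR²/[2(R²+z²)^(3/2)], so I = 2B(R²+z²)^(3/2)/(μ₀R²).
R² + z² = 0.008817 + 0.06002 = 0.06884 m²; raised to 3/2 gives 1.81×10⁻² m³.
I = 2 × 1.75×10⁻⁷ × 1.81×10⁻² / (1.26×10⁻⁶ × 0.008817) = 0.571 A.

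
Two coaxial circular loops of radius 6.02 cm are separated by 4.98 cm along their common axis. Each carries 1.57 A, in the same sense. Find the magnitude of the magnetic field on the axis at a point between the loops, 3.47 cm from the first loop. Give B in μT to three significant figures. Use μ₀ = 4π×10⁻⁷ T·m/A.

Each loop contributes B = μ₀IR²/[2(R²+z²)^(3/2)] on the axis, with z measured from that loop.
Loop 1 (z = 0.0347 m): B₁ = 1.07×10⁻⁵ T. Loop 2 (z = 0.0151 m): B₂ = 1.50×10⁻⁵ T.
The fields add: B = B₁ + B₂ = 2.56×10⁻⁵ T.

B ≈ 25.6 μT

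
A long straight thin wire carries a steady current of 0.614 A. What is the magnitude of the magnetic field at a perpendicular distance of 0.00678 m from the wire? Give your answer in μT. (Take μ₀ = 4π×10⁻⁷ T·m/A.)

For an infinitely long straight wire, B = μ₀I/(2πd).
B = (4π×10⁻⁷ × 0.614) / (2π × 0.00678) = 1.81×10⁻⁵ T.

B ≈ 18.1 μT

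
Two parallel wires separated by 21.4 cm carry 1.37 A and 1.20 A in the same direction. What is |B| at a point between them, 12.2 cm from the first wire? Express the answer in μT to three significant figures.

B ≈ 0.363 μT

Each long wire gives B = μ₀I/(2πd). Distances are d₁ = 0.122 m and d₂ = 0.092 m.
B₁ = 2.25×10⁻⁶ T, B₂ = 2.61×10⁻⁶ T.
Between parallel currents the two contributions point in opposite directions, so they subtract. B = |B₁ − B₂| = |2.25×10⁻⁶ − 2.61×10⁻⁶| = 3.63×10⁻⁷ T.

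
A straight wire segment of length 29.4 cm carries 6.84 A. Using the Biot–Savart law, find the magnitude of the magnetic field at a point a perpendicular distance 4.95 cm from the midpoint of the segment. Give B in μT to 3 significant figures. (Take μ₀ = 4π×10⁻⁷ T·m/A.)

For a finite straight segment, B = (μ₀I/4πd)(sinθ₁ + sinθ₂), where θ₁, θ₂ are the angles from the perpendicular to each end.
The perpendicular from the point meets the wire at its midpoint, so each end is L/2 = 0.147 m away along the wire.
sinθ₁ = 0.147/√(0.147²+0.0495²) = 0.9477; sinθ₂ = 0.147/√(0.147²+0.0495²) = 0.9477.
B = (4π×10⁻⁷ × 6.84) / (4π × 0.0495) × (0.9477 + 0.9477) = 2.62×10⁻⁵ T.

B ≈ 26.2 μT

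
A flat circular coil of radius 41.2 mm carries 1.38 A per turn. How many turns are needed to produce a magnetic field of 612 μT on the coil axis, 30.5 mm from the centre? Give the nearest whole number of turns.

N = 56

For an N-turn coil, B = Nμ₀IR²/[2(R²+z²)^(3/2)]. A single turn gives B₁ = 1.09×10⁻⁵ T with R = 0.0412 m, z = 0.0305 m.
N = B/B₁ = 6.12×10⁻⁴ / 1.09×10⁻⁵ = 56.01.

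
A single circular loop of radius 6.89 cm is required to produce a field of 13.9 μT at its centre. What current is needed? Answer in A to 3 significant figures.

I ≈ 1.52 A

At the centre of a circular loop B = μ₀I/(2R), so I = 2RB/μ₀.
With R = 0.0689 m, I = 2 × 0.0689 × 1.39×10⁻⁵ / (4π×10⁻⁷) = 1.52 A.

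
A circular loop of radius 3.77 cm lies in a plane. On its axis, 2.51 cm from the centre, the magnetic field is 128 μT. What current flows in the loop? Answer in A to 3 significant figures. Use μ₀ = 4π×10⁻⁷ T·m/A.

I ≈ 13.3 A

On the axis of a loop, B = μ₀IR²/[2(R²+z²)^(3/2)], so I = 2B(R²+z²)^(3/2)/(μ₀R²).
R² + z² = 0.001421 + 0.00063 = 0.002051 m²; raised to 3/2 gives 9.29×10⁻⁵ m³.
I = 2 × 1.28×10⁻⁴ × 9.29×10⁻⁵ / (1.26×10⁻⁶ × 0.001421) = 13.3 A.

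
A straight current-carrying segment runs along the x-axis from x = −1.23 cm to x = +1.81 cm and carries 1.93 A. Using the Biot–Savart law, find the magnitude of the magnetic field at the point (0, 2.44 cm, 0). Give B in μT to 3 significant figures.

For a finite straight segment, B = (μ₀I/4πd)(sinθ₁ + sinθ₂), where θ₁, θ₂ are the angles from the perpendicular to each end.
The perpendicular distance is d = 0.0244 m; the end-offsets along the wire are a = 0.0123 m and b = 0.0181 m.
sinθ₁ = 0.0123/√(0.0123²+0.0244²) = 0.4501; sinθ₂ = 0.0181/√(0.0181²+0.0244²) = 0.5958.
B = (4π×10⁻⁷ × 1.93) / (4π × 0.0244) × (0.4501 + 0.5958) = 8.27×10⁻⁶ T.

B ≈ 8.27 μT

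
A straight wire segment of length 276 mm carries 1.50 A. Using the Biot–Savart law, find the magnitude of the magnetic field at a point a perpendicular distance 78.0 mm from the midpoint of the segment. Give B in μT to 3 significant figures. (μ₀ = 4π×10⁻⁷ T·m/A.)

For a finite straight segment, B = (μ₀I/4πd)(sinθ₁ + sinθ₂), where θ₁, θ₂ are the angles from the perpendicular to each end.
The perpendicular from the point meets the wire at its midpoint, so each end is L/2 = 0.138 m away along the wire.
sinθ₁ = 0.138/√(0.138²+0.078²) = 0.8706; sinθ₂ = 0.138/√(0.138²+0.078²) = 0.8706.
B = (4π×10⁻⁷ × 1.50) / (4π × 0.078) × (0.8706 + 0.8706) = 3.35×10⁻⁶ T.

B ≈ 3.35 μT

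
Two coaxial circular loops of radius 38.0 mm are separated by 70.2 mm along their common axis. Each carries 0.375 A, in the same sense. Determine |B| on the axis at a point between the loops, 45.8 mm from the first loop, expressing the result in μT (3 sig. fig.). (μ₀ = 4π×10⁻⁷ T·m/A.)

B ≈ 5.31 μT

Each loop contributes B = μ₀IR²/[2(R²+z²)^(3/2)] on the axis, with z measured from that loop.
Loop 1 (z = 0.0458 m): B₁ = 1.61×10⁻⁶ T. Loop 2 (z = 0.0244 m): B₂ = 3.69×10⁻⁶ T.
The fields add: B = B₁ + B₂ = 5.31×10⁻⁶ T.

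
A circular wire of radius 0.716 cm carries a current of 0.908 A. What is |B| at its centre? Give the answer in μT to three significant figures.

B ≈ 79.7 μT

At the centre of a circular loop the Biot–Savart law gives B = μ₀I/(2R).
B = (4π×10⁻⁷ × 0.908) / (2 × 0.00716) = 7.97×10⁻⁵ T.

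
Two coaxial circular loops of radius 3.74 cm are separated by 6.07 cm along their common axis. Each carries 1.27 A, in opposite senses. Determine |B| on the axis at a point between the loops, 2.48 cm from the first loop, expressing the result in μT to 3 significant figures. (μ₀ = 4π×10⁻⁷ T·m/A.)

B ≈ 4.34 μT

Each loop contributes B = μ₀IR²/[2(R²+z²)^(3/2)] on the axis, with z measured from that loop.
Loop 1 (z = 0.0248 m): B₁ = 1.24×10⁻⁵ T. Loop 2 (z = 0.0359 m): B₂ = 8.01×10⁻⁶ T.
The fields oppose: B = |B₁ − B₂| = 4.34×10⁻⁶ T.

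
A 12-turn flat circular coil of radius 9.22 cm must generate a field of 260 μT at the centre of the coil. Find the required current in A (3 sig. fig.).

For an N-turn coil, B = Nμ₀I/(2R) with R = 0.0922 m, so I = 2RB/(Nμ₀) = 2 × 0.0922 × 2.60×10⁻⁴ / (12 × 4π×10⁻⁷) = 3.18 A.

I ≈ 3.18 A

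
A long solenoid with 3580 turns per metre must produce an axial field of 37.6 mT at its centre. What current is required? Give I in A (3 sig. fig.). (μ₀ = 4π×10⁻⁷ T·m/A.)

Inside a long solenoid B = μ₀nI with n = 3580 m⁻¹, so I = B/(μ₀n).
I = 3.76×10⁻² / (4π×10⁻⁷ × 3580) = 8.36 A.

I ≈ 8.36 A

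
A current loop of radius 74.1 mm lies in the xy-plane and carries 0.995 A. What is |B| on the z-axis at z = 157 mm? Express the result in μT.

B ≈ 0.656 μT

On the axis of a circular loop, B = μ₀IR² / [2(R²+z²)^(3/2)].
R² + z² = (0.0741)² + (0.157)² = 0.03014 m², and (R²+z²)^(3/2) = 5.23×10⁻³ m³.
B = (4π×10⁻⁷ × 0.995 × 0.005491) / (2 × 5.23×10⁻³) = 6.56×10⁻⁷ T.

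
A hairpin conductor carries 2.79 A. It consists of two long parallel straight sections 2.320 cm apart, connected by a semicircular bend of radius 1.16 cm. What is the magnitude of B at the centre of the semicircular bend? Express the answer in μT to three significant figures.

B ≈ 124 μT

The semicircular arc contributes B_arc = μ₀I·π/(4πR) = μ₀I/(4R) = 7.56×10⁻⁵ T.
Each semi-infinite lead is at perpendicular distance R = 0.0116 m from the centre, with the perpendicular foot at its near end, so it contributes μ₀I/(4πR); both point the same way, together 4.81×10⁻⁵ T.
Arc and leads all point the same direction: B = 7.56×10⁻⁵ + 4.81×10⁻⁵ = 1.24×10⁻⁴ T.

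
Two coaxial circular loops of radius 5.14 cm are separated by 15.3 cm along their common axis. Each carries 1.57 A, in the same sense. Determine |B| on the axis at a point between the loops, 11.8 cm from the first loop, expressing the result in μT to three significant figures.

Each loop contributes B = μ₀IR²/[2(R²+z²)^(3/2)] on the axis, with z measured from that loop.
Loop 1 (z = 0.118 m): B₁ = 1.22×10⁻⁶ T. Loop 2 (z = 0.035 m): B₂ = 1.08×10⁻⁵ T.
The fields add: B = B₁ + B₂ = 1.21×10⁻⁵ T.

B ≈ 12.1 μT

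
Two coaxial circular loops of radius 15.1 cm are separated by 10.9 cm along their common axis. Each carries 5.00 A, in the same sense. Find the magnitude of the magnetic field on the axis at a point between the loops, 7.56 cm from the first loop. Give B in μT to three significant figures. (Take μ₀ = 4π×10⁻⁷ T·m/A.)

B ≈ 34.2 μT

Each loop contributes B = μ₀IR²/[2(R²+z²)^(3/2)] on the axis, with z measured from that loop.
Loop 1 (z = 0.0756 m): B₁ = 1.49×10⁻⁵ T. Loop 2 (z = 0.0334 m): B₂ = 1.94×10⁻⁵ T.
The fields add: B = B₁ + B₂ = 3.42×10⁻⁵ T.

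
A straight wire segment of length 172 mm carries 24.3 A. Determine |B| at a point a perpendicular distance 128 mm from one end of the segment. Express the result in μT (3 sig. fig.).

B ≈ 15.2 μT

For a finite straight segment, B = (μ₀I/4πd)(sinθ₁ + sinθ₂), where θ₁, θ₂ are the angles from the perpendicular to each end.
The perpendicular foot is at one end, so the two end-offsets along the wire are 0 and L = 0.172 m.
sinθ₁ = 0/√(0²+0.128²) = 0.0000; sinθ₂ = 0.172/√(0.172²+0.128²) = 0.8022.
B = (4π×10⁻⁷ × 24.3) / (4π × 0.128) × (0.0000 + 0.8022) = 1.52×10⁻⁵ T.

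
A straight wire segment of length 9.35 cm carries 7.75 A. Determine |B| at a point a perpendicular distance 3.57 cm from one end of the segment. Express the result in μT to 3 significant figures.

B ≈ 20.3 μT

For a finite straight segment, B = (μ₀I/4πd)(sinθ₁ + sinθ₂), where θ₁, θ₂ are the angles from the perpendicular to each end.
The perpendicular foot is at one end, so the two end-offsets along the wire are 0 and L = 0.0935 m.
sinθ₁ = 0/√(0²+0.0357²) = 0.0000; sinθ₂ = 0.0935/√(0.0935²+0.0357²) = 0.9342.
B = (4π×10⁻⁷ × 7.75) / (4π × 0.0357) × (0.0000 + 0.9342) = 2.03×10⁻⁵ T.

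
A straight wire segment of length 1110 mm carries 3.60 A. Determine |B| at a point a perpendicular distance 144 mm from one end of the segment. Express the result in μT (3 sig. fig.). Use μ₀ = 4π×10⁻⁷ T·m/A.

B ≈ 2.48 μT

For a finite straight segment, B = (μ₀I/4πd)(sinθ₁ + sinθ₂), where θ₁, θ₂ are the angles from the perpendicular to each end.
The perpendicular foot is at one end, so the two end-offsets along the wire are 0 and L = 1.11 m.
sinθ₁ = 0/√(0²+0.144²) = 0.0000; sinθ₂ = 1.11/√(1.11²+0.144²) = 0.9917.
B = (4π×10⁻⁷ × 3.60) / (4π × 0.144) × (0.0000 + 0.9917) = 2.48×10⁻⁶ T.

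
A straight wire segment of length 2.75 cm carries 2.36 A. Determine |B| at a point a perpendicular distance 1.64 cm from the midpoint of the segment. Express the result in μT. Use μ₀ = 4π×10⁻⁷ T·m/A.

B ≈ 18.5 μT

For a finite straight segment, B = (μ₀I/4πd)(sinθ₁ + sinθ₂), where θ₁, θ₂ are the angles from the perpendicular to each end.
The perpendicular from the point meets the wire at its midpoint, so each end is L/2 = 0.01375 m away along the wire.
sinθ₁ = 0.01375/√(0.01375²+0.0164²) = 0.6425; sinθ₂ = 0.01375/√(0.01375²+0.0164²) = 0.6425.
B = (4π×10⁻⁷ × 2.36) / (4π × 0.0164) × (0.6425 + 0.6425) = 1.85×10⁻⁵ T.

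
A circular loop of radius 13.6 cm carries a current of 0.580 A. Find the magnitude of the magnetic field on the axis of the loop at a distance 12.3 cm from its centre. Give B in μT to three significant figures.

B ≈ 1.09 μT

On the axis of a circular loop, B = μ₀IR² / [2(R²+z²)^(3/2)].
R² + z² = (0.136)² + (0.123)² = 0.03363 m², and (R²+z²)^(3/2) = 6.17×10⁻³ m³.
B = (4π×10⁻⁷ × 0.580 × 0.0185) / (2 × 6.17×10⁻³) = 1.09×10⁻⁶ T.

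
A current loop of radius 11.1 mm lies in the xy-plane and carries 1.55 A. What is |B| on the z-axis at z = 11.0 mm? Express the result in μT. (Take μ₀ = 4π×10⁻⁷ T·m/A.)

B ≈ 31.4 μT

On the axis of a circular loop, B = μ₀IR² / [2(R²+z²)^(3/2)].
R² + z² = (0.0111)² + (0.011)² = 0.0002442 m², and (R²+z²)^(3/2) = 3.82×10⁻⁶ m³.
B = (4π×10⁻⁷ × 1.55 × 0.0001232) / (2 × 3.82×10⁻⁶) = 3.14×10⁻⁵ T.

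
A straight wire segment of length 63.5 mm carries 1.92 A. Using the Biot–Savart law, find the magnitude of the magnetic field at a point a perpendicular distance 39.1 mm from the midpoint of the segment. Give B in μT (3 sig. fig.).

For a finite straight segment, B = (μ₀I/4πd)(sinθ₁ + sinθ₂), where θ₁, θ₂ are the angles from the perpendicular to each end.
The perpendicular from the point meets the wire at its midpoint, so each end is L/2 = 0.03175 m away along the wire.
sinθ₁ = 0.03175/√(0.03175²+0.0391²) = 0.6304; sinθ₂ = 0.03175/√(0.03175²+0.0391²) = 0.6304.
B = (4π×10⁻⁷ × 1.92) / (4π × 0.0391) × (0.6304 + 0.6304) = 6.19×10⁻⁶ T.

B ≈ 6.19 μT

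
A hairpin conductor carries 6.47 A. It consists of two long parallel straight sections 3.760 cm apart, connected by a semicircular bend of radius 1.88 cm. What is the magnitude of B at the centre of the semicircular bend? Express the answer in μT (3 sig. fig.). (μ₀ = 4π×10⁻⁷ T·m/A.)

The semicircular arc contributes B_arc = μ₀I·π/(4πR) = μ₀I/(4R) = 1.08×10⁻⁴ T.
Each semi-infinite lead is at perpendicular distance R = 0.0188 m from the centre, with the perpendicular foot at its near end, so it contributes μ₀I/(4πR); both point the same way, together 6.88×10⁻⁵ T.
Arc and leads all point the same direction: B = 1.08×10⁻⁴ + 6.88×10⁻⁵ = 1.77×10⁻⁴ T.

B ≈ 177 μT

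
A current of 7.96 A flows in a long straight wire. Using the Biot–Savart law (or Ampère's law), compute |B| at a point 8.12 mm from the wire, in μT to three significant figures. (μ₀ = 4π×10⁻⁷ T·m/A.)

For an infinitely long straight wire, B = μ₀I/(2πd).
B = (4π×10⁻⁷ × 7.96) / (2π × 0.00812) = 1.96×10⁻⁴ T.

B ≈ 196 μT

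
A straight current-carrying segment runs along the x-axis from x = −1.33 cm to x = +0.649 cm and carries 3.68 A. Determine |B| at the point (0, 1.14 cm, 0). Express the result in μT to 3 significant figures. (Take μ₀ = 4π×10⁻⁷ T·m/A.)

B ≈ 40.5 μT

For a finite straight segment, B = (μ₀I/4πd)(sinθ₁ + sinθ₂), where θ₁, θ₂ are the angles from the perpendicular to each end.
The perpendicular distance is d = 0.0114 m; the end-offsets along the wire are a = 0.0133 m and b = 0.00649 m.
sinθ₁ = 0.0133/√(0.0133²+0.0114²) = 0.7593; sinθ₂ = 0.00649/√(0.00649²+0.0114²) = 0.4947.
B = (4π×10⁻⁷ × 3.68) / (4π × 0.0114) × (0.7593 + 0.4947) = 4.05×10⁻⁵ T.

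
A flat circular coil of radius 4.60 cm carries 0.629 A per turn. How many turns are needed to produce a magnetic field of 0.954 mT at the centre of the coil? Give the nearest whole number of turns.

N = 111

For an N-turn coil, B = Nμ₀I/(2R). A single turn gives B₁ = 8.59×10⁻⁶ T with R = 0.046 m.
N = B/B₁ = 9.54×10⁻⁴ / 8.59×10⁻⁶ = 111.04.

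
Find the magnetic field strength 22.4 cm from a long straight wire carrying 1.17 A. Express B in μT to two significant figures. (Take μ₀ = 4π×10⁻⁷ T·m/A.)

For an infinitely long straight wire, B = μ₀I/(2πd).
B = (4π×10⁻⁷ × 1.17) / (2π × 0.224) = 1.04×10⁻⁶ T.

B ≈ 1.0 μT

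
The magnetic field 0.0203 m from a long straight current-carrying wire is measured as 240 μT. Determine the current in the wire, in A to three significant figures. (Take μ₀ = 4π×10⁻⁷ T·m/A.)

I ≈ 24.4 A

For a long straight wire B = μ₀I/(2πd), so I = 2πdB/μ₀.
I = 2π × 0.0203 × 2.40×10⁻⁴ / (4π×10⁻⁷) = 24.4 A.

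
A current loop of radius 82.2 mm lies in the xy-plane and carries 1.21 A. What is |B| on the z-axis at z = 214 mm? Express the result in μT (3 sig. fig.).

B ≈ 0.426 μT

On the axis of a circular loop, B = μ₀IR² / [2(R²+z²)^(3/2)].
R² + z² = (0.0822)² + (0.214)² = 0.05255 m², and (R²+z²)^(3/2) = 1.20×10⁻² m³.
B = (4π×10⁻⁷ × 1.21 × 0.006757) / (2 × 1.20×10⁻²) = 4.26×10⁻⁷ T.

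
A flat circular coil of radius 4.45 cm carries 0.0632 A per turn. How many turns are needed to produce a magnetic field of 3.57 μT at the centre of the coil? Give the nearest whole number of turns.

N = 4

For an N-turn coil, B = Nμ₀I/(2R). A single turn gives B₁ = 8.92×10⁻⁷ T with R = 0.0445 m.
N = B/B₁ = 3.57×10⁻⁶ / 8.92×10⁻⁷ = 4.00.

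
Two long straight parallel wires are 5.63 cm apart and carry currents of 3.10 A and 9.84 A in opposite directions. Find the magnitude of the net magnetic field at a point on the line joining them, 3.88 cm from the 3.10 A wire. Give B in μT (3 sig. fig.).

Each long wire gives B = μ₀I/(2πd). Distances are d₁ = 0.0388 m and d₂ = 0.0175 m.
B₁ = 1.60×10⁻⁵ T, B₂ = 1.12×10⁻⁴ T.
Between antiparallel currents both contributions point the same way, so they add. B = B₁ + B₂ = 1.60×10⁻⁵ + 1.12×10⁻⁴ = 1.28×10⁻⁴ T.

B ≈ 128 μT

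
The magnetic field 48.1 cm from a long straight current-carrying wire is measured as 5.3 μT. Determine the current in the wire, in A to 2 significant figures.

I ≈ 13 A

For a long straight wire B = μ₀I/(2πd), so I = 2πdB/μ₀.
I = 2π × 0.481 × 5.30×10⁻⁶ / (4π×10⁻⁷) = 12.7 A.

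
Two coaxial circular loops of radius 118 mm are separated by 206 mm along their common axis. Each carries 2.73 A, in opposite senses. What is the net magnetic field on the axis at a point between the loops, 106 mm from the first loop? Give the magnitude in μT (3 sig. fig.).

Each loop contributes B = μ₀IR²/[2(R²+z²)^(3/2)] on the axis, with z measured from that loop.
Loop 1 (z = 0.106 m): B₁ = 5.98×10⁻⁶ T. Loop 2 (z = 0.1 m): B₂ = 6.45×10⁻⁶ T.
The fields oppose: B = |B₁ − B₂| = 4.70×10⁻⁷ T.

B ≈ 0.470 μT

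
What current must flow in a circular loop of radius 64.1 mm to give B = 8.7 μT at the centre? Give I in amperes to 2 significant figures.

I ≈ 0.89 A

At the centre of a circular loop B = μ₀I/(2R), so I = 2RB/μ₀.
With R = 0.0641 m, I = 2 × 0.0641 × 8.70×10⁻⁶ / (4π×10⁻⁷) = 0.888 A.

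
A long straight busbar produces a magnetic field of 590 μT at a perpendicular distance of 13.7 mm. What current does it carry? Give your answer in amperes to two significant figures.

For a long straight wire B = μ₀I/(2πd), so I = 2πdB/μ₀.
I = 2π × 0.0137 × 5.90×10⁻⁴ / (4π×10⁻⁷) = 40.4 A.

I ≈ 40 A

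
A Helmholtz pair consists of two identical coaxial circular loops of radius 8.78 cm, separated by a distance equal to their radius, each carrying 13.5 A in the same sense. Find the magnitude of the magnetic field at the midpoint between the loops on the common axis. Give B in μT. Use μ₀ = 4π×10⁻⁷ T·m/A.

B ≈ 138 μT

Each loop contributes B = μ₀IR²/[2(R²+z²)^(3/2)] on the axis, with z measured from that loop.
Loop 1 (z = 0.0439 m): B₁ = 6.91×10⁻⁵ T. Loop 2 (z = 0.0439 m): B₂ = 6.91×10⁻⁵ T.
The fields add: B = B₁ + B₂ = 1.38×10⁻⁴ T.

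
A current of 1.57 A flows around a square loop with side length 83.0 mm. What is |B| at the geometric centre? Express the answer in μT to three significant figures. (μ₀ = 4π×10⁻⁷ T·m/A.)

B ≈ 21.4 μT

Each side is a finite straight segment at perpendicular distance d = a/(2 tan(π/4)) = 0.0415 m from the centre, with end-angles ±π/4.
One side contributes B₁ = (μ₀I/4πd)·2 sin(π/4) = 5.35×10⁻⁶ T.
All 4 sides add in the same direction: B = 4 × 5.35×10⁻⁶ = 2.14×10⁻⁵ T.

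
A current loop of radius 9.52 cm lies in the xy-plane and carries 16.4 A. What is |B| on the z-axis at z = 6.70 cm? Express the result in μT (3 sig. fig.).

B ≈ 59.2 μT

On the axis of a circular loop, B = μ₀IR² / [2(R²+z²)^(3/2)].
R² + z² = (0.0952)² + (0.067)² = 0.01355 m², and (R²+z²)^(3/2) = 1.58×10⁻³ m³.
B = (4π×10⁻⁷ × 16.4 × 0.009063) / (2 × 1.58×10⁻³) = 5.92×10⁻⁵ T.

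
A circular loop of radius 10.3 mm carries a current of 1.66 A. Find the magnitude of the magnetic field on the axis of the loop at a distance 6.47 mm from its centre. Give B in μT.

B ≈ 61.5 μT

On the axis of a circular loop, B = μ₀IR² / [2(R²+z²)^(3/2)].
R² + z² = (0.0103)² + (0.00647)² = 0.000148 m², and (R²+z²)^(3/2) = 1.80×10⁻⁶ m³.
B = (4π×10⁻⁷ × 1.66 × 0.0001061) / (2 × 1.80×10⁻⁶) = 6.15×10⁻⁵ T.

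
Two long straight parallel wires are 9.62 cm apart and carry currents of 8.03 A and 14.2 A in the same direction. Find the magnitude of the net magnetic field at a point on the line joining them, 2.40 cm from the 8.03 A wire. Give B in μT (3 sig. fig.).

B ≈ 27.6 μT

Each long wire gives B = μ₀I/(2πd). Distances are d₁ = 0.024 m and d₂ = 0.0722 m.
B₁ = 6.69×10⁻⁵ T, B₂ = 3.93×10⁻⁵ T.
Between parallel currents the two contributions point in opposite directions, so they subtract. B = |B₁ − B₂| = |6.69×10⁻⁵ − 3.93×10⁻⁵| = 2.76×10⁻⁵ T.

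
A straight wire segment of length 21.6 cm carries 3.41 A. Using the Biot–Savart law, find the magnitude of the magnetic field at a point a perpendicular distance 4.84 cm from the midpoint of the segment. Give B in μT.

B ≈ 12.9 μT

For a finite straight segment, B = (μ₀I/4πd)(sinθ₁ + sinθ₂), where θ₁, θ₂ are the angles from the perpendicular to each end.
The perpendicular from the point meets the wire at its midpoint, so each end is L/2 = 0.108 m away along the wire.
sinθ₁ = 0.108/√(0.108²+0.0484²) = 0.9126; sinθ₂ = 0.108/√(0.108²+0.0484²) = 0.9126.
B = (4π×10⁻⁷ × 3.41) / (4π × 0.0484) × (0.9126 + 0.9126) = 1.29×10⁻⁵ T.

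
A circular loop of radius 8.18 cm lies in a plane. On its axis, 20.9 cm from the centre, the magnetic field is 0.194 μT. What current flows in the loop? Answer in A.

On the axis of a loop, B = μ₀IR²/[2(R²+z²)^(3/2)], so I = 2B(R²+z²)^(3/2)/(μ₀R²).
R² + z² = 0.006691 + 0.04368 = 0.05037 m²; raised to 3/2 gives 1.13×10⁻² m³.
I = 2 × 1.94×10⁻⁷ × 1.13×10⁻² / (1.26×10⁻⁶ × 0.006691) = 0.522 A.

I ≈ 0.522 A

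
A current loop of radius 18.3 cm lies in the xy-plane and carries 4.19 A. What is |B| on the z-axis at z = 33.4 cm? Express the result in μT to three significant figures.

B ≈ 1.60 μT

On the axis of a circular loop, B = μ₀IR² / [2(R²+z²)^(3/2)].
R² + z² = (0.183)² + (0.334)² = 0.145 m², and (R²+z²)^(3/2) = 5.52×10⁻² m³.
B = (4π×10⁻⁷ × 4.19 × 0.03349) / (2 × 5.52×10⁻²) = 1.60×10⁻⁶ T.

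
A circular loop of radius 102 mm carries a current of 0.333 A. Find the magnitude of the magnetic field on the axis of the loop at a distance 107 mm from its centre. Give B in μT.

On the axis of a circular loop, B = μ₀IR² / [2(R²+z²)^(3/2)].
R² + z² = (0.102)² + (0.107)² = 0.02185 m², and (R²+z²)^(3/2) = 3.23×10⁻³ m³.
B = (4π×10⁻⁷ × 0.333 × 0.0104) / (2 × 3.23×10⁻³) = 6.74×10⁻⁷ T.

B ≈ 0.674 μT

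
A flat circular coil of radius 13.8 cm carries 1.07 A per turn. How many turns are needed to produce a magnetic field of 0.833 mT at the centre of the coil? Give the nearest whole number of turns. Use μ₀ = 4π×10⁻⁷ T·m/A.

For an N-turn coil, B = Nμ₀I/(2R). A single turn gives B₁ = 4.87×10⁻⁶ T with R = 0.138 m.
N = B/B₁ = 8.33×10⁻⁴ / 4.87×10⁻⁶ = 170.99.

N = 171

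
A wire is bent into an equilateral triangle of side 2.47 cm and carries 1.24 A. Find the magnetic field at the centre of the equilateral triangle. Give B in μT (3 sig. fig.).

Each side is a finite straight segment at perpendicular distance d = a/(2 tan(π/3)) = 0.00713 m from the centre, with end-angles ±π/3.
One side contributes B₁ = (μ₀I/4πd)·2 sin(π/3) = 3.01×10⁻⁵ T.
All 3 sides add in the same direction: B = 3 × 3.01×10⁻⁵ = 9.04×10⁻⁵ T.

B ≈ 90.4 μT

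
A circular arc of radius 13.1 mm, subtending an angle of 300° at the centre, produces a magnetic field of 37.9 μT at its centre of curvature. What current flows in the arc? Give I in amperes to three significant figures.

For a circular arc, B = μ₀Iφ/(4πR) with φ in radians; here φ = 5.236 rad.
So I = 4πRB/(μ₀φ) = 4π × 0.0131 × 3.79×10⁻⁵ / (4π×10⁻⁷ × 5.236) = 0.948 A.

I ≈ 0.948 A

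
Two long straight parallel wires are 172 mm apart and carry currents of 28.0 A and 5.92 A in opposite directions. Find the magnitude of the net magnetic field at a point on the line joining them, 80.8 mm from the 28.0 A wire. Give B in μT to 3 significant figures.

Each long wire gives B = μ₀I/(2πd). Distances are d₁ = 0.0808 m and d₂ = 0.0912 m.
B₁ = 6.93×10⁻⁵ T, B₂ = 1.30×10⁻⁵ T.
Between antiparallel currents both contributions point the same way, so they add. B = B₁ + B₂ = 6.93×10⁻⁵ + 1.30×10⁻⁵ = 8.23×10⁻⁵ T.

B ≈ 82.3 μT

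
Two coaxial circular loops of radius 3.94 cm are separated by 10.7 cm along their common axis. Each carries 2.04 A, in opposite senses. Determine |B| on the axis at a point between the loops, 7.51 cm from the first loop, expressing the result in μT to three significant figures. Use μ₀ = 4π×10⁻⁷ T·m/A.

Each loop contributes B = μ₀IR²/[2(R²+z²)^(3/2)] on the axis, with z measured from that loop.
Loop 1 (z = 0.0751 m): B₁ = 3.26×10⁻⁶ T. Loop 2 (z = 0.0319 m): B₂ = 1.53×10⁻⁵ T.
The fields oppose: B = |B₁ − B₂| = 1.20×10⁻⁵ T.

B ≈ 12.0 μT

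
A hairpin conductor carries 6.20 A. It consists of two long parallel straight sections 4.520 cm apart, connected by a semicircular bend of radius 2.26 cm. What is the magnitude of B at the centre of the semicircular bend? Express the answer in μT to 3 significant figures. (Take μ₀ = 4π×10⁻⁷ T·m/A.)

The semicircular arc contributes B_arc = μ₀I·π/(4πR) = μ₀I/(4R) = 8.62×10⁻⁵ T.
Each semi-infinite lead is at perpendicular distance R = 0.0226 m from the centre, with the perpendicular foot at its near end, so it contributes μ₀I/(4πR); both point the same way, together 5.49×10⁻⁵ T.
Arc and leads all point the same direction: B = 8.62×10⁻⁵ + 5.49×10⁻⁵ = 1.41×10⁻⁴ T.

B ≈ 141 μT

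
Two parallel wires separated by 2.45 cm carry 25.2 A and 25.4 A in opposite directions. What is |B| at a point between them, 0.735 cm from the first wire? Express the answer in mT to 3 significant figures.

B ≈ 0.982 mT

Each long wire gives B = μ₀I/(2πd). Distances are d₁ = 0.00735 m and d₂ = 0.01715 m.
B₁ = 6.86×10⁻⁴ T, B₂ = 2.96×10⁻⁴ T.
Between antiparallel currents both contributions point the same way, so they add. B = B₁ + B₂ = 6.86×10⁻⁴ + 2.96×10⁻⁴ = 9.82×10⁻⁴ T.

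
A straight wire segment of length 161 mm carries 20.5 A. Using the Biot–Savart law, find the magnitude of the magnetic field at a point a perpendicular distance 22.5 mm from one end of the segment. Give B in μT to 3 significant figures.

For a finite straight segment, B = (μ₀I/4πd)(sinθ₁ + sinθ₂), where θ₁, θ₂ are the angles from the perpendicular to each end.
The perpendicular foot is at one end, so the two end-offsets along the wire are 0 and L = 0.161 m.
sinθ₁ = 0/√(0²+0.0225²) = 0.0000; sinθ₂ = 0.161/√(0.161²+0.0225²) = 0.9904.
B = (4π×10⁻⁷ × 20.5) / (4π × 0.0225) × (0.0000 + 0.9904) = 9.02×10⁻⁵ T.

B ≈ 90.2 μT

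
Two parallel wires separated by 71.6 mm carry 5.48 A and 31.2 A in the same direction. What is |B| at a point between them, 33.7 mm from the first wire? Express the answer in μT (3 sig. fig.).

B ≈ 132 μT

Each long wire gives B = μ₀I/(2πd). Distances are d₁ = 0.0337 m and d₂ = 0.0379 m.
B₁ = 3.25×10⁻⁵ T, B₂ = 1.65×10⁻⁴ T.
Between parallel currents the two contributions point in opposite directions, so they subtract. B = |B₁ − B₂| = |3.25×10⁻⁵ − 1.65×10⁻⁴| = 1.32×10⁻⁴ T.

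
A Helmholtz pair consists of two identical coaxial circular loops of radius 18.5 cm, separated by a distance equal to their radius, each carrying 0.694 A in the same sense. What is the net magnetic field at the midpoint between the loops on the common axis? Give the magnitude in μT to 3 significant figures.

B ≈ 3.37 μT

Each loop contributes B = μ₀IR²/[2(R²+z²)^(3/2)] on the axis, with z measured from that loop.
Loop 1 (z = 0.0925 m): B₁ = 1.69×10⁻⁶ T. Loop 2 (z = 0.0925 m): B₂ = 1.69×10⁻⁶ T.
The fields add: B = B₁ + B₂ = 3.37×10⁻⁶ T.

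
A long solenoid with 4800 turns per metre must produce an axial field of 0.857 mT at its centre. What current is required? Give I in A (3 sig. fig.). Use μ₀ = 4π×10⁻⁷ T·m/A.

I ≈ 0.142 A

Inside a long solenoid B = μ₀nI with n = 4800 m⁻¹, so I = B/(μ₀n).
I = 8.57×10⁻⁴ / (4π×10⁻⁷ × 4800) = 0.142 A.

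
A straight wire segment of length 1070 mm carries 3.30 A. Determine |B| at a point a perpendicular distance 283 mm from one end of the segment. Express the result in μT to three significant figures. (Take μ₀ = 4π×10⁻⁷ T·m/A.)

For a finite straight segment, B = (μ₀I/4πd)(sinθ₁ + sinθ₂), where θ₁, θ₂ are the angles from the perpendicular to each end.
The perpendicular foot is at one end, so the two end-offsets along the wire are 0 and L = 1.07 m.
sinθ₁ = 0/√(0²+0.283²) = 0.0000; sinθ₂ = 1.07/√(1.07²+0.283²) = 0.9668.
B = (4π×10⁻⁷ × 3.30) / (4π × 0.283) × (0.0000 + 0.9668) = 1.13×10⁻⁶ T.

B ≈ 1.13 μT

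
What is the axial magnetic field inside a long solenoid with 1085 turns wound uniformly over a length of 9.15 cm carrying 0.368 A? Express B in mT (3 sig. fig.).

B ≈ 5.48 mT

Inside a long solenoid, B = μ₀nI with n = 1.186×10⁴ turns/m.
B = 4π×10⁻⁷ × 1.186×10⁴ × 0.368 = 5.48×10⁻³ T.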